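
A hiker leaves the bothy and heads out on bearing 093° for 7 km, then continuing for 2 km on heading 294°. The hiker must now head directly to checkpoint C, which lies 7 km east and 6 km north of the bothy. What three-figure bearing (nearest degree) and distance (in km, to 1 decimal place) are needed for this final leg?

Leg 1 (093°, 7 km): east 7 sin 93° = 6.99, north 7 cos 93° = -0.37
Leg 2 (294°, 2 km): east 2 sin 294° = -1.83, north 2 cos 294° = 0.81
Current position: (5.16, 0.45). Target: (7, 6). Remaining: Δeast = 1.84, Δnorth = 5.55.
Bearing = atan2(1.84, 5.55) mod 360° = 18.30°; distance = √((1.84)² + (5.55)²) = 5.849 km.

018°, 5.8 km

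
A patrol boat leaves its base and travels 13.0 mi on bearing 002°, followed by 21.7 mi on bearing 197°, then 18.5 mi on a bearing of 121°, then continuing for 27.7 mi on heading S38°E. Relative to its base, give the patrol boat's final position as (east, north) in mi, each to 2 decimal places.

(27.02, -39.12)

Leg 1 (002°, 13.0 mi): east 13.0 sin 2° = 0.45, north 13.0 cos 2° = 12.99
Leg 2 (197°, 21.7 mi): east 21.7 sin 197° = -6.34, north 21.7 cos 197° = -20.75
Leg 3 (121°, 18.5 mi): east 18.5 sin 121° = 15.86, north 18.5 cos 121° = -9.53
Leg 4 (S38°E, 27.7 mi): east 27.7 sin 142° = 17.05, north 27.7 cos 142° = -21.83
Summing: 27.02 mi east, -39.12 mi north → (27.02, -39.12).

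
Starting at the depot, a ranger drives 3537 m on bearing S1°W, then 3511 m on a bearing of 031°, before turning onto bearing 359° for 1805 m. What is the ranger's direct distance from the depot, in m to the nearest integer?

Leg 1 (S1°W, 3537 m): east 3537 sin 181° = -61.73, north 3537 cos 181° = -3536.46
Leg 2 (031°, 3511 m): east 3511 sin 31° = 1808.30, north 3511 cos 31° = 3009.51
Leg 3 (359°, 1805 m): east 1805 sin 359° = -31.50, north 1805 cos 359° = 1804.73
Net: 1715.07 east, 1277.78 north. Distance = √((1715.07)² + (1277.78)²) = 2138.732 m.

2139 m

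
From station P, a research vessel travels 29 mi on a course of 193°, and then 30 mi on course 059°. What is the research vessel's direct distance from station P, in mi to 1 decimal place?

23.1 mi

Leg 1 (193°, 29 mi): east 29 sin 193° = -6.52, north 29 cos 193° = -28.26
Leg 2 (059°, 30 mi): east 30 sin 59° = 25.72, north 30 cos 59° = 15.45
Net: 19.19 east, -12.81 north. Distance = √((19.19)² + (-12.81)²) = 23.072 mi.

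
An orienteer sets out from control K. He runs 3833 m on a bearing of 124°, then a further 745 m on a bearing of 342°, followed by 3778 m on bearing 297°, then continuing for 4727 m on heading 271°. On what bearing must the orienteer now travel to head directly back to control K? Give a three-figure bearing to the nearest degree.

Leg 1 (124°, 3833 m): east 3833 sin 124° = 3177.70, north 3833 cos 124° = -2143.39
Leg 2 (342°, 745 m): east 745 sin 342° = -230.22, north 745 cos 342° = 708.54
Leg 3 (297°, 3778 m): east 3778 sin 297° = -3366.22, north 3778 cos 297° = 1715.18
Leg 4 (271°, 4727 m): east 4727 sin 271° = -4726.28, north 4727 cos 271° = 82.50
Net displacement: -5145.02 east, 362.82 north. Direction back to start is (5145.02, -362.82): bearing = atan2(5145.02, -362.82) mod 360° = 94.03° ≈ 094°.

094°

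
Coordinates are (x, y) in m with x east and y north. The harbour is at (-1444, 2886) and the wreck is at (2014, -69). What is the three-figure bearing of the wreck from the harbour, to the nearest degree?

131°

Δeast = 2014 − -1444 = 3458.00; Δnorth = -69 − 2886 = -2955.00.
Bearing = atan2(Δeast, Δnorth) mod 360° = 130.52° ≈ 131°.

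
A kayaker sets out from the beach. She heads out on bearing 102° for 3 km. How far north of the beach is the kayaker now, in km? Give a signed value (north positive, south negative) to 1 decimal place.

-0.6 km

Leg 1 (102°, 3 km): east 3 sin 102° = 2.93, north 3 cos 102° = -0.62
Net north component: -0.62 km.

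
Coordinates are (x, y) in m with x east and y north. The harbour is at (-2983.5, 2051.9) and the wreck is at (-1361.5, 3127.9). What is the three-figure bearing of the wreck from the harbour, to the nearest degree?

056°

Δeast = -1361.5 − -2983.5 = 1622.00; Δnorth = 3127.9 − 2051.9 = 1076.00.
Bearing = atan2(Δeast, Δnorth) mod 360° = 56.44° ≈ 056°.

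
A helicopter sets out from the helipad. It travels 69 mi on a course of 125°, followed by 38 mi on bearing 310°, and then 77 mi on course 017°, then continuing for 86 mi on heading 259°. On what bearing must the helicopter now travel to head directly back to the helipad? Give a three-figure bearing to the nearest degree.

141°

Leg 1 (125°, 69 mi): east 69 sin 125° = 56.52, north 69 cos 125° = -39.58
Leg 2 (310°, 38 mi): east 38 sin 310° = -29.11, north 38 cos 310° = 24.43
Leg 3 (017°, 77 mi): east 77 sin 17° = 22.51, north 77 cos 17° = 73.64
Leg 4 (259°, 86 mi): east 86 sin 259° = -84.42, north 86 cos 259° = -16.41
Net displacement: -34.50 east, 42.08 north. Direction back to start is (34.50, -42.08): bearing = atan2(34.50, -42.08) mod 360° = 140.65° ≈ 141°.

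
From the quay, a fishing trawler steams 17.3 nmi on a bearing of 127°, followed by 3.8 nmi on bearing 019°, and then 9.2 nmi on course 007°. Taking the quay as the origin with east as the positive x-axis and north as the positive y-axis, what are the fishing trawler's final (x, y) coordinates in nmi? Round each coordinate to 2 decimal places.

(16.17, 2.31)

Leg 1 (127°, 17.3 nmi): east 17.3 sin 127° = 13.82, north 17.3 cos 127° = -10.41
Leg 2 (019°, 3.8 nmi): east 3.8 sin 19° = 1.24, north 3.8 cos 19° = 3.59
Leg 3 (007°, 9.2 nmi): east 9.2 sin 7° = 1.12, north 9.2 cos 7° = 9.13
Summing: 16.17 nmi east, 2.31 nmi north → (16.17, 2.31).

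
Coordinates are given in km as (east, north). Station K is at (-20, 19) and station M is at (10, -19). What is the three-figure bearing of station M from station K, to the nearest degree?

Δeast = 10 − -20 = 30.00; Δnorth = -19 − 19 = -38.00.
Bearing = atan2(Δeast, Δnorth) mod 360° = 141.71° ≈ 142°.

142°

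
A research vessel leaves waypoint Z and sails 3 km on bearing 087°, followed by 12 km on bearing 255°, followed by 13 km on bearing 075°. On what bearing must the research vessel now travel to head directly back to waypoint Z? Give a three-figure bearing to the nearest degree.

264°

Leg 1 (087°, 3 km): east 3 sin 87° = 3.00, north 3 cos 87° = 0.16
Leg 2 (255°, 12 km): east 12 sin 255° = -11.59, north 12 cos 255° = -3.11
Leg 3 (075°, 13 km): east 13 sin 75° = 12.56, north 13 cos 75° = 3.36
Net displacement: 3.96 east, 0.42 north. Direction back to start is (-3.96, -0.42): bearing = atan2(-3.96, -0.42) mod 360° = 264.01° ≈ 264°.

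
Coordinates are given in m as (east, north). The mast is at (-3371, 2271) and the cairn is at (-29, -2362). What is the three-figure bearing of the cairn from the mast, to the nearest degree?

Δeast = -29 − -3371 = 3342.00; Δnorth = -2362 − 2271 = -4633.00.
Bearing = atan2(Δeast, Δnorth) mod 360° = 144.20° ≈ 144°.

144°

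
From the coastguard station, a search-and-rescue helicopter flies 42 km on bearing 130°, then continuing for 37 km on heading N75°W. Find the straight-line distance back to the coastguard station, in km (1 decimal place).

Leg 1 (130°, 42 km): east 42 sin 130° = 32.17, north 42 cos 130° = -27.00
Leg 2 (N75°W, 37 km): east 37 sin 285° = -35.74, north 37 cos 285° = 9.58
Net: -3.57 east, -17.42 north. Distance = √((-3.57)² + (-17.42)²) = 17.782 km.

17.8 km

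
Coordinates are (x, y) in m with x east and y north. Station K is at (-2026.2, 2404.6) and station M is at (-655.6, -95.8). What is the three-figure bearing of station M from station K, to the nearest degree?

Δeast = -655.6 − -2026.2 = 1370.60; Δnorth = -95.8 − 2404.6 = -2500.40.
Bearing = atan2(Δeast, Δnorth) mod 360° = 151.27° ≈ 151°.

151°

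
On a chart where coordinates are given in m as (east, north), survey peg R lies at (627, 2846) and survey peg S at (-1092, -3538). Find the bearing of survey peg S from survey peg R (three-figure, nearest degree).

195°

Δeast = -1092 − 627 = -1719.00; Δnorth = -3538 − 2846 = -6384.00.
Bearing = atan2(Δeast, Δnorth) mod 360° = 195.07° ≈ 195°.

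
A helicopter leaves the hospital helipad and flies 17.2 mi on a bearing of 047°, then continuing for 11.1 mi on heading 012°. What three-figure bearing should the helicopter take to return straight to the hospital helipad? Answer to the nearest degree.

213°

Leg 1 (047°, 17.2 mi): east 17.2 sin 47° = 12.58, north 17.2 cos 47° = 11.73
Leg 2 (012°, 11.1 mi): east 11.1 sin 12° = 2.31, north 11.1 cos 12° = 10.86
Net displacement: 14.89 east, 22.59 north. Direction back to start is (-14.89, -22.59): bearing = atan2(-14.89, -22.59) mod 360° = 213.39° ≈ 213°.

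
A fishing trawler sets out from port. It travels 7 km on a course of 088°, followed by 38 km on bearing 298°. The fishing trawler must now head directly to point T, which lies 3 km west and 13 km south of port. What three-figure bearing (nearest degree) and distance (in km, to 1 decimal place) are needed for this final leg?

143°, 39.0 km

Leg 1 (088°, 7 km): east 7 sin 88° = 7.00, north 7 cos 88° = 0.24
Leg 2 (298°, 38 km): east 38 sin 298° = -33.55, north 38 cos 298° = 17.84
Current position: (-26.56, 18.08). Target: (-3, -13). Remaining: Δeast = 23.56, Δnorth = -31.08.
Bearing = atan2(23.56, -31.08) mod 360° = 142.84°; distance = √((23.56)² + (-31.08)²) = 39.002 km.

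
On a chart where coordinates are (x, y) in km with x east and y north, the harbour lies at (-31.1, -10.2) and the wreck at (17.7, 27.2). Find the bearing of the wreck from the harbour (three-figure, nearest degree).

053°

Δeast = 17.7 − -31.1 = 48.80; Δnorth = 27.2 − -10.2 = 37.40.
Bearing = atan2(Δeast, Δnorth) mod 360° = 52.53° ≈ 053°.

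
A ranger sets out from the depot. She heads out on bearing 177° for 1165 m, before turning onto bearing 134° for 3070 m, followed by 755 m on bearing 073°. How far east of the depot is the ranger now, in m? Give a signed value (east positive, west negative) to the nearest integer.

Leg 1 (177°, 1165 m): east 1165 sin 177° = 60.97, north 1165 cos 177° = -1163.40
Leg 2 (134°, 3070 m): east 3070 sin 134° = 2208.37, north 3070 cos 134° = -2132.60
Leg 3 (073°, 755 m): east 755 sin 73° = 722.01, north 755 cos 73° = 220.74
Net east component: 2991.35 m.

2991 m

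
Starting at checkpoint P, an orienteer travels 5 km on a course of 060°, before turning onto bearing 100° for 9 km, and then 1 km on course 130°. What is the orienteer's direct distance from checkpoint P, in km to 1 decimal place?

Leg 1 (060°, 5 km): east 5 sin 60° = 4.33, north 5 cos 60° = 2.50
Leg 2 (100°, 9 km): east 9 sin 100° = 8.86, north 9 cos 100° = -1.56
Leg 3 (130°, 1 km): east 1 sin 130° = 0.77, north 1 cos 130° = -0.64
Net: 13.96 east, 0.29 north. Distance = √((13.96)² + (0.29)²) = 13.963 km.

14.0 km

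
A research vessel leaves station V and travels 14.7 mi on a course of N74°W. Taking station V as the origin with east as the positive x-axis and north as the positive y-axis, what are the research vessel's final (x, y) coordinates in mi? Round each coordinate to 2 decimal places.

(-14.13, 4.05)

Leg 1 (N74°W, 14.7 mi): east 14.7 sin 286° = -14.13, north 14.7 cos 286° = 4.05
Summing: -14.13 mi east, 4.05 mi north → (-14.13, 4.05).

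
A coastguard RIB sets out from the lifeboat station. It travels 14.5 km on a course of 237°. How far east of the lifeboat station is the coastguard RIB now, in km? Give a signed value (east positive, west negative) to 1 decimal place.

Leg 1 (237°, 14.5 km): east 14.5 sin 237° = -12.16, north 14.5 cos 237° = -7.90
Net east component: -12.16 km.

-12.2 km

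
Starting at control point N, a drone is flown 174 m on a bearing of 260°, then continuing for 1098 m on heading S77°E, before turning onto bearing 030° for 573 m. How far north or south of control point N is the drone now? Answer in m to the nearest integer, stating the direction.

Leg 1 (260°, 174 m): east 174 sin 260° = -171.36, north 174 cos 260° = -30.21
Leg 2 (S77°E, 1098 m): east 1098 sin 103° = 1069.86, north 1098 cos 103° = -247.00
Leg 3 (030°, 573 m): east 573 sin 30° = 286.50, north 573 cos 30° = 496.23
Net north component: 219.02 m.

219 m north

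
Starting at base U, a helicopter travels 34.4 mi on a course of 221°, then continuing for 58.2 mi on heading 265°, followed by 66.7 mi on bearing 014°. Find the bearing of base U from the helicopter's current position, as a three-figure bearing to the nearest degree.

118°

Leg 1 (221°, 34.4 mi): east 34.4 sin 221° = -22.57, north 34.4 cos 221° = -25.96
Leg 2 (265°, 58.2 mi): east 58.2 sin 265° = -57.98, north 58.2 cos 265° = -5.07
Leg 3 (014°, 66.7 mi): east 66.7 sin 14° = 16.14, north 66.7 cos 14° = 64.72
Net displacement: -64.41 east, 33.68 north. Direction back to start is (64.41, -33.68): bearing = atan2(64.41, -33.68) mod 360° = 117.61° ≈ 118°.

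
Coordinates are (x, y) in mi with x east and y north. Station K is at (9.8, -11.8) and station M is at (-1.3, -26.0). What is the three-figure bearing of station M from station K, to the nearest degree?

218°

Δeast = -1.3 − 9.8 = -11.10; Δnorth = -26.0 − -11.8 = -14.20.
Bearing = atan2(Δeast, Δnorth) mod 360° = 218.01° ≈ 218°.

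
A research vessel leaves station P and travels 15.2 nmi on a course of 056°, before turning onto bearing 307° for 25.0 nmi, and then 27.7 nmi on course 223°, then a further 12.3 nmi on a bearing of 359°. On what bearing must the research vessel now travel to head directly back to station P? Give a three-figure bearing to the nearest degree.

Leg 1 (056°, 15.2 nmi): east 15.2 sin 56° = 12.60, north 15.2 cos 56° = 8.50
Leg 2 (307°, 25.0 nmi): east 25.0 sin 307° = -19.97, north 25.0 cos 307° = 15.05
Leg 3 (223°, 27.7 nmi): east 27.7 sin 223° = -18.89, north 27.7 cos 223° = -20.26
Leg 4 (359°, 12.3 nmi): east 12.3 sin 359° = -0.21, north 12.3 cos 359° = 12.30
Net displacement: -26.47 east, 15.58 north. Direction back to start is (26.47, -15.58): bearing = atan2(26.47, -15.58) mod 360° = 120.49° ≈ 120°.

120°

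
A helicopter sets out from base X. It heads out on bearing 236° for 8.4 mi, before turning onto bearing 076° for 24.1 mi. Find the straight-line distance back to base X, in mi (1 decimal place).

16.5 mi

Leg 1 (236°, 8.4 mi): east 8.4 sin 236° = -6.96, north 8.4 cos 236° = -4.70
Leg 2 (076°, 24.1 mi): east 24.1 sin 76° = 23.38, north 24.1 cos 76° = 5.83
Net: 16.42 east, 1.13 north. Distance = √((16.42)² + (1.13)²) = 16.459 mi.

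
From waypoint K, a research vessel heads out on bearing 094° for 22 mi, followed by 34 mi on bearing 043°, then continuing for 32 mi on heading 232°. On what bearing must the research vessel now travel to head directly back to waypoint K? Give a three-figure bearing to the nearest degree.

Leg 1 (094°, 22 mi): east 22 sin 94° = 21.95, north 22 cos 94° = -1.53
Leg 2 (043°, 34 mi): east 34 sin 43° = 23.19, north 34 cos 43° = 24.87
Leg 3 (232°, 32 mi): east 32 sin 232° = -25.22, north 32 cos 232° = -19.70
Net displacement: 19.92 east, 3.63 north. Direction back to start is (-19.92, -3.63): bearing = atan2(-19.92, -3.63) mod 360° = 259.67° ≈ 260°.

260°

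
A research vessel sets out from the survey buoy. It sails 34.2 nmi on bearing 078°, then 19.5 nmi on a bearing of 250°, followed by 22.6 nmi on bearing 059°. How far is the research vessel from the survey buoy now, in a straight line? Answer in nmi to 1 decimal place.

36.6 nmi

Leg 1 (078°, 34.2 nmi): east 34.2 sin 78° = 33.45, north 34.2 cos 78° = 7.11
Leg 2 (250°, 19.5 nmi): east 19.5 sin 250° = -18.32, north 19.5 cos 250° = -6.67
Leg 3 (059°, 22.6 nmi): east 22.6 sin 59° = 19.37, north 22.6 cos 59° = 11.64
Net: 34.50 east, 12.08 north. Distance = √((34.50)² + (12.08)²) = 36.555 nmi.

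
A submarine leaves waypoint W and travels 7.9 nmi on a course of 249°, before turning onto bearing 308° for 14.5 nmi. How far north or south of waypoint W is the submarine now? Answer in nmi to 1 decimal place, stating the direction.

6.1 nmi north

Leg 1 (249°, 7.9 nmi): east 7.9 sin 249° = -7.38, north 7.9 cos 249° = -2.83
Leg 2 (308°, 14.5 nmi): east 14.5 sin 308° = -11.43, north 14.5 cos 308° = 8.93
Net north component: 6.10 nmi.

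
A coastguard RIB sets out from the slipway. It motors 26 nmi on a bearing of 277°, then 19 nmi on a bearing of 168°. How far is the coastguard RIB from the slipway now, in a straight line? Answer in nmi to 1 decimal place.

26.7 nmi

Leg 1 (277°, 26 nmi): east 26 sin 277° = -25.81, north 26 cos 277° = 3.17
Leg 2 (168°, 19 nmi): east 19 sin 168° = 3.95, north 19 cos 168° = -18.58
Net: -21.86 east, -15.42 north. Distance = √((-21.86)² + (-15.42)²) = 26.746 nmi.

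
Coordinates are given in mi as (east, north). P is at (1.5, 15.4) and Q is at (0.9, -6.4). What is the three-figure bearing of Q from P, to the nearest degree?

Δeast = 0.9 − 1.5 = -0.60; Δnorth = -6.4 − 15.4 = -21.80.
Bearing = atan2(Δeast, Δnorth) mod 360° = 181.58° ≈ 182°.

182°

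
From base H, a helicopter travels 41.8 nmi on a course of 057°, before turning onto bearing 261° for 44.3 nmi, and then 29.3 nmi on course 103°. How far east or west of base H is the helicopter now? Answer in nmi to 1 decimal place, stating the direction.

19.9 nmi east

Leg 1 (057°, 41.8 nmi): east 41.8 sin 57° = 35.06, north 41.8 cos 57° = 22.77
Leg 2 (261°, 44.3 nmi): east 44.3 sin 261° = -43.75, north 44.3 cos 261° = -6.93
Leg 3 (103°, 29.3 nmi): east 29.3 sin 103° = 28.55, north 29.3 cos 103° = -6.59
Net east component: 19.85 nmi.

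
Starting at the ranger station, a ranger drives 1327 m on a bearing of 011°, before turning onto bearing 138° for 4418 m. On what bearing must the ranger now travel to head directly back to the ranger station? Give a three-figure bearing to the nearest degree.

Leg 1 (011°, 1327 m): east 1327 sin 11° = 253.20, north 1327 cos 11° = 1302.62
Leg 2 (138°, 4418 m): east 4418 sin 138° = 2956.22, north 4418 cos 138° = -3283.21
Net displacement: 3209.42 east, -1980.59 north. Direction back to start is (-3209.42, 1980.59): bearing = atan2(-3209.42, 1980.59) mod 360° = 301.68° ≈ 302°.

302°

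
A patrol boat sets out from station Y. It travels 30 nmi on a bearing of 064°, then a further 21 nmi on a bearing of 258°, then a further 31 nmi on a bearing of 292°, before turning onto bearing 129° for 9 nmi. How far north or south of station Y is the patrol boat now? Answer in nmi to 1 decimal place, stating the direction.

14.7 nmi north

Leg 1 (064°, 30 nmi): east 30 sin 64° = 26.96, north 30 cos 64° = 13.15
Leg 2 (258°, 21 nmi): east 21 sin 258° = -20.54, north 21 cos 258° = -4.37
Leg 3 (292°, 31 nmi): east 31 sin 292° = -28.74, north 31 cos 292° = 11.61
Leg 4 (129°, 9 nmi): east 9 sin 129° = 6.99, north 9 cos 129° = -5.66
Net north component: 14.73 nmi.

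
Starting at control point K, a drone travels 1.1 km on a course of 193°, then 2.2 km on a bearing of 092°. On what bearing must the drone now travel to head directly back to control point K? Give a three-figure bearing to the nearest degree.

Leg 1 (193°, 1.1 km): east 1.1 sin 193° = -0.25, north 1.1 cos 193° = -1.07
Leg 2 (092°, 2.2 km): east 2.2 sin 92° = 2.20, north 2.2 cos 92° = -0.08
Net displacement: 1.95 east, -1.15 north. Direction back to start is (-1.95, 1.15): bearing = atan2(-1.95, 1.15) mod 360° = 300.48° ≈ 300°.

300°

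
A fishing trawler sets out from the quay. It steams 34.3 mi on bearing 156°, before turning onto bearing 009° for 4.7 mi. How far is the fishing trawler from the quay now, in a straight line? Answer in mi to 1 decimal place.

30.5 mi

Leg 1 (156°, 34.3 mi): east 34.3 sin 156° = 13.95, north 34.3 cos 156° = -31.33
Leg 2 (009°, 4.7 mi): east 4.7 sin 9° = 0.74, north 4.7 cos 9° = 4.64
Net: 14.69 east, -26.69 north. Distance = √((14.69)² + (-26.69)²) = 30.466 mi.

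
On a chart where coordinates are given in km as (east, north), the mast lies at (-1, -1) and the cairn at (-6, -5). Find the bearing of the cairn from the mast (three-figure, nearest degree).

231°

Δeast = -6 − -1 = -5.00; Δnorth = -5 − -1 = -4.00.
Bearing = atan2(Δeast, Δnorth) mod 360° = 231.34° ≈ 231°.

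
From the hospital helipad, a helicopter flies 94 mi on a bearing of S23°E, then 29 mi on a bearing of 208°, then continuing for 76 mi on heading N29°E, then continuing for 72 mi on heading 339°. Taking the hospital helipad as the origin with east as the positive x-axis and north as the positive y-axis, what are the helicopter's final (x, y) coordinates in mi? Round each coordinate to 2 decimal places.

Leg 1 (S23°E, 94 mi): east 94 sin 157° = 36.73, north 94 cos 157° = -86.53
Leg 2 (208°, 29 mi): east 29 sin 208° = -13.61, north 29 cos 208° = -25.61
Leg 3 (N29°E, 76 mi): east 76 sin 29° = 36.85, north 76 cos 29° = 66.47
Leg 4 (339°, 72 mi): east 72 sin 339° = -25.80, north 72 cos 339° = 67.22
Summing: 34.16 mi east, 21.56 mi north → (34.16, 21.56).

(34.16, 21.56)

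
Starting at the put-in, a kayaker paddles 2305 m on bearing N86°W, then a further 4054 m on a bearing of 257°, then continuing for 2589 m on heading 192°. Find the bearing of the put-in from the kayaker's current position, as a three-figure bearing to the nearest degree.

Leg 1 (N86°W, 2305 m): east 2305 sin 274° = -2299.39, north 2305 cos 274° = 160.79
Leg 2 (257°, 4054 m): east 4054 sin 257° = -3950.10, north 4054 cos 257° = -911.95
Leg 3 (192°, 2589 m): east 2589 sin 192° = -538.28, north 2589 cos 192° = -2532.42
Net displacement: -6787.76 east, -3283.59 north. Direction back to start is (6787.76, 3283.59): bearing = atan2(6787.76, 3283.59) mod 360° = 64.18° ≈ 064°.

064°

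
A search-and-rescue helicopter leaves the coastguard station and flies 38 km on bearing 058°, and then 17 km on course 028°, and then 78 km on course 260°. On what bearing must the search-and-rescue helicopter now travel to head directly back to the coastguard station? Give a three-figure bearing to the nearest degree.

Leg 1 (058°, 38 km): east 38 sin 58° = 32.23, north 38 cos 58° = 20.14
Leg 2 (028°, 17 km): east 17 sin 28° = 7.98, north 17 cos 28° = 15.01
Leg 3 (260°, 78 km): east 78 sin 260° = -76.82, north 78 cos 260° = -13.54
Net displacement: -36.61 east, 21.60 north. Direction back to start is (36.61, -21.60): bearing = atan2(36.61, -21.60) mod 360° = 120.54° ≈ 121°.

121°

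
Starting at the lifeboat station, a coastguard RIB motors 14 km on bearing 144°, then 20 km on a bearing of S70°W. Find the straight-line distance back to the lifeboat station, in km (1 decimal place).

Leg 1 (144°, 14 km): east 14 sin 144° = 8.23, north 14 cos 144° = -11.33
Leg 2 (S70°W, 20 km): east 20 sin 250° = -18.79, north 20 cos 250° = -6.84
Net: -10.56 east, -18.17 north. Distance = √((-10.56)² + (-18.17)²) = 21.015 km.

21.0 km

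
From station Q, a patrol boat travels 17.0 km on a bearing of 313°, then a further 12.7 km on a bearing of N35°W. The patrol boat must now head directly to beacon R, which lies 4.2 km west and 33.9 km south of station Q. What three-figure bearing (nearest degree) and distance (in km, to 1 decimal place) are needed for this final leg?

164°, 58.0 km

Leg 1 (313°, 17.0 km): east 17.0 sin 313° = -12.43, north 17.0 cos 313° = 11.59
Leg 2 (N35°W, 12.7 km): east 12.7 sin 325° = -7.28, north 12.7 cos 325° = 10.40
Current position: (-19.72, 22.00). Target: (-4.2, -33.9). Remaining: Δeast = 15.52, Δnorth = -55.90.
Bearing = atan2(15.52, -55.90) mod 360° = 164.48°; distance = √((15.52)² + (-55.90)²) = 58.011 km.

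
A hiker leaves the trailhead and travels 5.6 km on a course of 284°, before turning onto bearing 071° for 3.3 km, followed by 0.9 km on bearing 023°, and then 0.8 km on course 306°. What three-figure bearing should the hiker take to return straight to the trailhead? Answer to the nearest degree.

Leg 1 (284°, 5.6 km): east 5.6 sin 284° = -5.43, north 5.6 cos 284° = 1.35
Leg 2 (071°, 3.3 km): east 3.3 sin 71° = 3.12, north 3.3 cos 71° = 1.07
Leg 3 (023°, 0.9 km): east 0.9 sin 23° = 0.35, north 0.9 cos 23° = 0.83
Leg 4 (306°, 0.8 km): east 0.8 sin 306° = -0.65, north 0.8 cos 306° = 0.47
Net displacement: -2.61 east, 3.73 north. Direction back to start is (2.61, -3.73): bearing = atan2(2.61, -3.73) mod 360° = 145.01° ≈ 145°.

145°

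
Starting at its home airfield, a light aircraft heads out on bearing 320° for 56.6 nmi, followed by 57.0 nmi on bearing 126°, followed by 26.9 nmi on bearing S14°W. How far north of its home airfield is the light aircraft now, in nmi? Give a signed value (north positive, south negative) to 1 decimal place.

Leg 1 (320°, 56.6 nmi): east 56.6 sin 320° = -36.38, north 56.6 cos 320° = 43.36
Leg 2 (126°, 57.0 nmi): east 57.0 sin 126° = 46.11, north 57.0 cos 126° = -33.50
Leg 3 (S14°W, 26.9 nmi): east 26.9 sin 194° = -6.51, north 26.9 cos 194° = -26.10
Net north component: -16.25 nmi.

-16.2 nmi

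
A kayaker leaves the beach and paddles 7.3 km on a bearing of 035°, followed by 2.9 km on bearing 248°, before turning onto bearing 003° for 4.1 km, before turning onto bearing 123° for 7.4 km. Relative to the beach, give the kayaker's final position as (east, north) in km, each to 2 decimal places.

(7.92, 4.96)

Leg 1 (035°, 7.3 km): east 7.3 sin 35° = 4.19, north 7.3 cos 35° = 5.98
Leg 2 (248°, 2.9 km): east 2.9 sin 248° = -2.69, north 2.9 cos 248° = -1.09
Leg 3 (003°, 4.1 km): east 4.1 sin 3° = 0.21, north 4.1 cos 3° = 4.09
Leg 4 (123°, 7.4 km): east 7.4 sin 123° = 6.21, north 7.4 cos 123° = -4.03
Summing: 7.92 km east, 4.96 km north → (7.92, 4.96).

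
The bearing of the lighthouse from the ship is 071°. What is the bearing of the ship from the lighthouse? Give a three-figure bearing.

Back-bearing = 071° + 180° = 251°.

251°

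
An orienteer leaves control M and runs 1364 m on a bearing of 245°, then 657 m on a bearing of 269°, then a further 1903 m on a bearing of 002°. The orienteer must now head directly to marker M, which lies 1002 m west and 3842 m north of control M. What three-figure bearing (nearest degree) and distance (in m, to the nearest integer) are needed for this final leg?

018°, 2659 m

Leg 1 (245°, 1364 m): east 1364 sin 245° = -1236.20, north 1364 cos 245° = -576.45
Leg 2 (269°, 657 m): east 657 sin 269° = -656.90, north 657 cos 269° = -11.47
Leg 3 (002°, 1903 m): east 1903 sin 2° = 66.41, north 1903 cos 2° = 1901.84
Current position: (-1826.69, 1313.92). Target: (-1002, 3842). Remaining: Δeast = 824.69, Δnorth = 2528.08.
Bearing = atan2(824.69, 2528.08) mod 360° = 18.07°; distance = √((824.69)² + (2528.08)²) = 2659.189 m.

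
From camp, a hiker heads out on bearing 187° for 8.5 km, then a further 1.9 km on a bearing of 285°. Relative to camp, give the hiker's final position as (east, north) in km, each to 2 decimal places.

Leg 1 (187°, 8.5 km): east 8.5 sin 187° = -1.04, north 8.5 cos 187° = -8.44
Leg 2 (285°, 1.9 km): east 1.9 sin 285° = -1.84, north 1.9 cos 285° = 0.49
Summing: -2.87 km east, -7.94 km north → (-2.87, -7.94).

(-2.87, -7.94)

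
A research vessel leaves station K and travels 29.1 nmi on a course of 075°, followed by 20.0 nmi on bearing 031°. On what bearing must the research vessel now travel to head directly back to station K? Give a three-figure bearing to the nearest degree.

237°

Leg 1 (075°, 29.1 nmi): east 29.1 sin 75° = 28.11, north 29.1 cos 75° = 7.53
Leg 2 (031°, 20.0 nmi): east 20.0 sin 31° = 10.30, north 20.0 cos 31° = 17.14
Net displacement: 38.41 east, 24.67 north. Direction back to start is (-38.41, -24.67): bearing = atan2(-38.41, -24.67) mod 360° = 237.28° ≈ 237°.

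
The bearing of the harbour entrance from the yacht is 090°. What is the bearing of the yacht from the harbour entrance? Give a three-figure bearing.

Back-bearing = 090° + 180° = 270°.

270°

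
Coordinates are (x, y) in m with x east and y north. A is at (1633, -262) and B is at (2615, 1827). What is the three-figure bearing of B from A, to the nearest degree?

025°

Δeast = 2615 − 1633 = 982.00; Δnorth = 1827 − -262 = 2089.00.
Bearing = atan2(Δeast, Δnorth) mod 360° = 25.18° ≈ 025°.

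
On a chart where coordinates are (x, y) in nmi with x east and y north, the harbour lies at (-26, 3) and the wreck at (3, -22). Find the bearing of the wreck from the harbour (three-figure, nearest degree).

Δeast = 3 − -26 = 29.00; Δnorth = -22 − 3 = -25.00.
Bearing = atan2(Δeast, Δnorth) mod 360° = 130.76° ≈ 131°.

131°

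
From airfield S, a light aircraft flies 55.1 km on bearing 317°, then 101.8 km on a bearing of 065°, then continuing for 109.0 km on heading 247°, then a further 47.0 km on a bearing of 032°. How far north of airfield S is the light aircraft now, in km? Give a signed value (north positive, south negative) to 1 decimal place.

Leg 1 (317°, 55.1 km): east 55.1 sin 317° = -37.58, north 55.1 cos 317° = 40.30
Leg 2 (065°, 101.8 km): east 101.8 sin 65° = 92.26, north 101.8 cos 65° = 43.02
Leg 3 (247°, 109.0 km): east 109.0 sin 247° = -100.34, north 109.0 cos 247° = -42.59
Leg 4 (032°, 47.0 km): east 47.0 sin 32° = 24.91, north 47.0 cos 32° = 39.86
Net north component: 80.59 km.

80.6 km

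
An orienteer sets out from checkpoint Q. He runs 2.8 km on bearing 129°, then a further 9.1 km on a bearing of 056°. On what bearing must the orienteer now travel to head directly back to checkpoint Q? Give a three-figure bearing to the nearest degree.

Leg 1 (129°, 2.8 km): east 2.8 sin 129° = 2.18, north 2.8 cos 129° = -1.76
Leg 2 (056°, 9.1 km): east 9.1 sin 56° = 7.54, north 9.1 cos 56° = 5.09
Net displacement: 9.72 east, 3.33 north. Direction back to start is (-9.72, -3.33): bearing = atan2(-9.72, -3.33) mod 360° = 251.11° ≈ 251°.

251°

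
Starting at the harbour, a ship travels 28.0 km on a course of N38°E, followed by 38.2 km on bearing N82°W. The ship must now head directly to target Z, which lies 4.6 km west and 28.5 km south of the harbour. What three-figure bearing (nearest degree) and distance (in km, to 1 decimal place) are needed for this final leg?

Leg 1 (N38°E, 28.0 km): east 28.0 sin 38° = 17.24, north 28.0 cos 38° = 22.06
Leg 2 (N82°W, 38.2 km): east 38.2 sin 278° = -37.83, north 38.2 cos 278° = 5.32
Current position: (-20.59, 27.38). Target: (-4.6, -28.5). Remaining: Δeast = 15.99, Δnorth = -55.88.
Bearing = atan2(15.99, -55.88) mod 360° = 164.03°; distance = √((15.99)² + (-55.88)²) = 58.123 km.

164°, 58.1 km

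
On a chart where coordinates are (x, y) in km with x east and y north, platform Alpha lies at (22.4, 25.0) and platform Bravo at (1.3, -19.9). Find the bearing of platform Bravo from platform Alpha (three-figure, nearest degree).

Δeast = 1.3 − 22.4 = -21.10; Δnorth = -19.9 − 25.0 = -44.90.
Bearing = atan2(Δeast, Δnorth) mod 360° = 205.17° ≈ 205°.

205°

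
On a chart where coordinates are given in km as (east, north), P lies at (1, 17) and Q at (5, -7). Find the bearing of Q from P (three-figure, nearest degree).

Δeast = 5 − 1 = 4.00; Δnorth = -7 − 17 = -24.00.
Bearing = atan2(Δeast, Δnorth) mod 360° = 170.54° ≈ 171°.

171°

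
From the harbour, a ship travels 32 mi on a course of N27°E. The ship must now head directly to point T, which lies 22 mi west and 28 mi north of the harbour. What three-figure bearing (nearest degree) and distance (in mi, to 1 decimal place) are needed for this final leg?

269°, 36.5 mi

Leg 1 (N27°E, 32 mi): east 32 sin 27° = 14.53, north 32 cos 27° = 28.51
Current position: (14.53, 28.51). Target: (-22, 28). Remaining: Δeast = -36.53, Δnorth = -0.51.
Bearing = atan2(-36.53, -0.51) mod 360° = 269.20°; distance = √((-36.53)² + (-0.51)²) = 36.531 mi.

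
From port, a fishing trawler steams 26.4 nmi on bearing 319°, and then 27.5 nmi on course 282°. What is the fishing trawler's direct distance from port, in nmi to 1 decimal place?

51.1 nmi

Leg 1 (319°, 26.4 nmi): east 26.4 sin 319° = -17.32, north 26.4 cos 319° = 19.92
Leg 2 (282°, 27.5 nmi): east 27.5 sin 282° = -26.90, north 27.5 cos 282° = 5.72
Net: -44.22 east, 25.64 north. Distance = √((-44.22)² + (25.64)²) = 51.116 nmi.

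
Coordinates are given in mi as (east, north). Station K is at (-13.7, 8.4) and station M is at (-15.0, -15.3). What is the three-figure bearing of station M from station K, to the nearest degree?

Δeast = -15.0 − -13.7 = -1.30; Δnorth = -15.3 − 8.4 = -23.70.
Bearing = atan2(Δeast, Δnorth) mod 360° = 183.14° ≈ 183°.

183°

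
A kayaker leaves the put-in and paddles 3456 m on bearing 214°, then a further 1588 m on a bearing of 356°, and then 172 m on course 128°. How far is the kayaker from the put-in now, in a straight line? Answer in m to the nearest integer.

2359 m

Leg 1 (214°, 3456 m): east 3456 sin 214° = -1932.57, north 3456 cos 214° = -2865.15
Leg 2 (356°, 1588 m): east 1588 sin 356° = -110.77, north 1588 cos 356° = 1584.13
Leg 3 (128°, 172 m): east 172 sin 128° = 135.54, north 172 cos 128° = -105.89
Net: -1907.81 east, -1386.92 north. Distance = √((-1907.81)² + (-1386.92)²) = 2358.656 m.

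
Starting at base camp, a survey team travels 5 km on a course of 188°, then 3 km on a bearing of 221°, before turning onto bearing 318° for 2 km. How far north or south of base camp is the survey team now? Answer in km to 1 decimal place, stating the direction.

5.7 km south

Leg 1 (188°, 5 km): east 5 sin 188° = -0.70, north 5 cos 188° = -4.95
Leg 2 (221°, 3 km): east 3 sin 221° = -1.97, north 3 cos 221° = -2.26
Leg 3 (318°, 2 km): east 2 sin 318° = -1.34, north 2 cos 318° = 1.49
Net north component: -5.73 km.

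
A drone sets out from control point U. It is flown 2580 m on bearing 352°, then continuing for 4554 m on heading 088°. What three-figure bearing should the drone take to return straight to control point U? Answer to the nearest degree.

Leg 1 (352°, 2580 m): east 2580 sin 352° = -359.07, north 2580 cos 352° = 2554.89
Leg 2 (088°, 4554 m): east 4554 sin 88° = 4551.23, north 4554 cos 88° = 158.93
Net displacement: 4192.16 east, 2713.82 north. Direction back to start is (-4192.16, -2713.82): bearing = atan2(-4192.16, -2713.82) mod 360° = 237.08° ≈ 237°.

237°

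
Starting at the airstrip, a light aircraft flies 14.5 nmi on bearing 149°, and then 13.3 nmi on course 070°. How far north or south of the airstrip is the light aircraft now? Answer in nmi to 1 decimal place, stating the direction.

7.9 nmi south

Leg 1 (149°, 14.5 nmi): east 14.5 sin 149° = 7.47, north 14.5 cos 149° = -12.43
Leg 2 (070°, 13.3 nmi): east 13.3 sin 70° = 12.50, north 13.3 cos 70° = 4.55
Net north component: -7.88 nmi.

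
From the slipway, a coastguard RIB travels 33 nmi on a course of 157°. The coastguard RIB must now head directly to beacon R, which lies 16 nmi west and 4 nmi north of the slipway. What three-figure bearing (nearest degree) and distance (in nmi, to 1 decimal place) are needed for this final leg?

320°, 44.9 nmi

Leg 1 (157°, 33 nmi): east 33 sin 157° = 12.89, north 33 cos 157° = -30.38
Current position: (12.89, -30.38). Target: (-16, 4). Remaining: Δeast = -28.89, Δnorth = 34.38.
Bearing = atan2(-28.89, 34.38) mod 360° = 319.95°; distance = √((-28.89)² + (34.38)²) = 44.907 nmi.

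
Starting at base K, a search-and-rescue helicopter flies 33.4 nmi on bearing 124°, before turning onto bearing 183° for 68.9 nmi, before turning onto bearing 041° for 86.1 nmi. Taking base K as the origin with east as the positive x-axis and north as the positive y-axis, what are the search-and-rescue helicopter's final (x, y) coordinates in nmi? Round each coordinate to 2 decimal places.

(80.57, -22.50)

Leg 1 (124°, 33.4 nmi): east 33.4 sin 124° = 27.69, north 33.4 cos 124° = -18.68
Leg 2 (183°, 68.9 nmi): east 68.9 sin 183° = -3.61, north 68.9 cos 183° = -68.81
Leg 3 (041°, 86.1 nmi): east 86.1 sin 41° = 56.49, north 86.1 cos 41° = 64.98
Summing: 80.57 nmi east, -22.50 nmi north → (80.57, -22.50).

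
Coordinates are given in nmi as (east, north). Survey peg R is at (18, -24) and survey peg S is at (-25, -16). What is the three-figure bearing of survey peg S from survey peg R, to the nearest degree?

Δeast = -25 − 18 = -43.00; Δnorth = -16 − -24 = 8.00.
Bearing = atan2(Δeast, Δnorth) mod 360° = 280.54° ≈ 281°.

281°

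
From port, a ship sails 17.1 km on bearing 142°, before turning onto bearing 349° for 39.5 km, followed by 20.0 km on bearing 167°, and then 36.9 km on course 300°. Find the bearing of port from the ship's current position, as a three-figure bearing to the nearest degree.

Leg 1 (142°, 17.1 km): east 17.1 sin 142° = 10.53, north 17.1 cos 142° = -13.47
Leg 2 (349°, 39.5 km): east 39.5 sin 349° = -7.54, north 39.5 cos 349° = 38.77
Leg 3 (167°, 20.0 km): east 20.0 sin 167° = 4.50, north 20.0 cos 167° = -19.49
Leg 4 (300°, 36.9 km): east 36.9 sin 300° = -31.96, north 36.9 cos 300° = 18.45
Net displacement: -24.47 east, 24.26 north. Direction back to start is (24.47, -24.26): bearing = atan2(24.47, -24.26) mod 360° = 134.76° ≈ 135°.

135°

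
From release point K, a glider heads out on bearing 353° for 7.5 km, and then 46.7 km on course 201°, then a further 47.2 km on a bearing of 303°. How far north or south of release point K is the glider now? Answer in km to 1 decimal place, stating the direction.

10.4 km south

Leg 1 (353°, 7.5 km): east 7.5 sin 353° = -0.91, north 7.5 cos 353° = 7.44
Leg 2 (201°, 46.7 km): east 46.7 sin 201° = -16.74, north 46.7 cos 201° = -43.60
Leg 3 (303°, 47.2 km): east 47.2 sin 303° = -39.59, north 47.2 cos 303° = 25.71
Net north component: -10.45 km.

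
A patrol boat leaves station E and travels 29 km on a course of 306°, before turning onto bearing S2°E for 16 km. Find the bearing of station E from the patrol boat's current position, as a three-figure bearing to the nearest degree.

Leg 1 (306°, 29 km): east 29 sin 306° = -23.46, north 29 cos 306° = 17.05
Leg 2 (S2°E, 16 km): east 16 sin 178° = 0.56, north 16 cos 178° = -15.99
Net displacement: -22.90 east, 1.06 north. Direction back to start is (22.90, -1.06): bearing = atan2(22.90, -1.06) mod 360° = 92.64° ≈ 093°.

093°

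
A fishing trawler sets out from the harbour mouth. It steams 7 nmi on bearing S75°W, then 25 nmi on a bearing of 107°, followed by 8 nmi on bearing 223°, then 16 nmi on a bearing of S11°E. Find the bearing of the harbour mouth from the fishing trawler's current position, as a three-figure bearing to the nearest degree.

334°

Leg 1 (S75°W, 7 nmi): east 7 sin 255° = -6.76, north 7 cos 255° = -1.81
Leg 2 (107°, 25 nmi): east 25 sin 107° = 23.91, north 25 cos 107° = -7.31
Leg 3 (223°, 8 nmi): east 8 sin 223° = -5.46, north 8 cos 223° = -5.85
Leg 4 (S11°E, 16 nmi): east 16 sin 169° = 3.05, north 16 cos 169° = -15.71
Net displacement: 14.74 east, -30.68 north. Direction back to start is (-14.74, 30.68): bearing = atan2(-14.74, 30.68) mod 360° = 334.33° ≈ 334°.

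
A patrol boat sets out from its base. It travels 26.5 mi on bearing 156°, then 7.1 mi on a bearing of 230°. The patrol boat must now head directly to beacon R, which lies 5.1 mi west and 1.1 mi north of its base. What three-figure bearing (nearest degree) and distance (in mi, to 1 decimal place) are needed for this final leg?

Leg 1 (156°, 26.5 mi): east 26.5 sin 156° = 10.78, north 26.5 cos 156° = -24.21
Leg 2 (230°, 7.1 mi): east 7.1 sin 230° = -5.44, north 7.1 cos 230° = -4.56
Current position: (5.34, -28.77). Target: (-5.1, 1.1). Remaining: Δeast = -10.44, Δnorth = 29.87.
Bearing = atan2(-10.44, 29.87) mod 360° = 340.74°; distance = √((-10.44)² + (29.87)²) = 31.644 mi.

341°, 31.6 mi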